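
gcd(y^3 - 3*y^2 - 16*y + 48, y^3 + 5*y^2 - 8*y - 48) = y^2 + y - 12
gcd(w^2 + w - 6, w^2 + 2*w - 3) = w + 3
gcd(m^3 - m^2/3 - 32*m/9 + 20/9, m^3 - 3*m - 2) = 1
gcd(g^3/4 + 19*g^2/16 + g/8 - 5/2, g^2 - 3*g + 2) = 1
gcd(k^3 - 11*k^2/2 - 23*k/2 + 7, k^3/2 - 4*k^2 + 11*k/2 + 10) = 1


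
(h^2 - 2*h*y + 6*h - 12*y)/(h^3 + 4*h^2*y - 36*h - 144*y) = (h - 2*y)/(h^2 + 4*h*y - 6*h - 24*y)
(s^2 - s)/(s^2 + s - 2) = s/(s + 2)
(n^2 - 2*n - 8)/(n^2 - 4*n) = (n + 2)/n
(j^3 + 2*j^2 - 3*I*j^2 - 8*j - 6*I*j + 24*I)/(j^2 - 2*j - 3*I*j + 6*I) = j + 4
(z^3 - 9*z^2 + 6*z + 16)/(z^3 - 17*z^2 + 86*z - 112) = (z + 1)/(z - 7)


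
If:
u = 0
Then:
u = 0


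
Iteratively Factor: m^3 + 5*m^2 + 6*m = (m + 2)*(m^2 + 3*m) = (m + 2)*(m + 3)*(m)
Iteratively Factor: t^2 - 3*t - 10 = (t + 2)*(t - 5)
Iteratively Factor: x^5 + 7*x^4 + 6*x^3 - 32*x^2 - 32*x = (x + 4)*(x^4 + 3*x^3 - 6*x^2 - 8*x) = x*(x + 4)*(x^3 + 3*x^2 - 6*x - 8) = x*(x - 2)*(x + 4)*(x^2 + 5*x + 4) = x*(x - 2)*(x + 4)^2*(x + 1)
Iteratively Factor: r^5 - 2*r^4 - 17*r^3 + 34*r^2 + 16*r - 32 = (r - 4)*(r^4 + 2*r^3 - 9*r^2 - 2*r + 8) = (r - 4)*(r + 1)*(r^3 + r^2 - 10*r + 8) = (r - 4)*(r - 1)*(r + 1)*(r^2 + 2*r - 8) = (r - 4)*(r - 2)*(r - 1)*(r + 1)*(r + 4)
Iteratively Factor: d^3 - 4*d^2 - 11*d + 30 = (d - 2)*(d^2 - 2*d - 15) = (d - 2)*(d + 3)*(d - 5)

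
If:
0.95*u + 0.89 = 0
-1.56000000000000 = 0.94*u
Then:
No Solution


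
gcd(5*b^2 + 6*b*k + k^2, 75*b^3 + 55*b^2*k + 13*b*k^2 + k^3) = 5*b + k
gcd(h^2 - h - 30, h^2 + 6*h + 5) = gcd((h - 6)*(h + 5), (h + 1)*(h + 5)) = h + 5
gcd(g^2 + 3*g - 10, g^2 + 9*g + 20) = g + 5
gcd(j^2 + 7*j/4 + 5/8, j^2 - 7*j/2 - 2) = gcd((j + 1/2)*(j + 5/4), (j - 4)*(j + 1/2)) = j + 1/2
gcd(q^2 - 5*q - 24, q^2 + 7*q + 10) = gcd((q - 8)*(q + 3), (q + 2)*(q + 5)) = 1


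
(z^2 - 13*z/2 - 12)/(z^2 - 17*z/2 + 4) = (2*z + 3)/(2*z - 1)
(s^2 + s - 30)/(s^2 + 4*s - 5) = (s^2 + s - 30)/(s^2 + 4*s - 5)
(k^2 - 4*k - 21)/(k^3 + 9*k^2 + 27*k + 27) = (k - 7)/(k^2 + 6*k + 9)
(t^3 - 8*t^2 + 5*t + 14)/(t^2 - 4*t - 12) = (-t^3 + 8*t^2 - 5*t - 14)/(-t^2 + 4*t + 12)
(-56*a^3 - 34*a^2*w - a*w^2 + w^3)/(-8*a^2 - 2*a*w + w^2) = (-28*a^2 - 3*a*w + w^2)/(-4*a + w)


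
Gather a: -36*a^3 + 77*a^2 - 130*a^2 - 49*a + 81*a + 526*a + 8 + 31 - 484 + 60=-36*a^3 - 53*a^2 + 558*a - 385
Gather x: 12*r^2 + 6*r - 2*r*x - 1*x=12*r^2 + 6*r + x*(-2*r - 1)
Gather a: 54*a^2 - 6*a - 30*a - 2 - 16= 54*a^2 - 36*a - 18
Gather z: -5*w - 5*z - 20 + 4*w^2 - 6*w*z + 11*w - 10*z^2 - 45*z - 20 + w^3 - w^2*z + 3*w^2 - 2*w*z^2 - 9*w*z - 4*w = w^3 + 7*w^2 + 2*w + z^2*(-2*w - 10) + z*(-w^2 - 15*w - 50) - 40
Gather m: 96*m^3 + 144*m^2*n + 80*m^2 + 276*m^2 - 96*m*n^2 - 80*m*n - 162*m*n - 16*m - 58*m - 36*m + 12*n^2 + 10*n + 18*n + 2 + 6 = 96*m^3 + m^2*(144*n + 356) + m*(-96*n^2 - 242*n - 110) + 12*n^2 + 28*n + 8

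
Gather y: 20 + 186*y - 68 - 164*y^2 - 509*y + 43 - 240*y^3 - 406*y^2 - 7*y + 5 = -240*y^3 - 570*y^2 - 330*y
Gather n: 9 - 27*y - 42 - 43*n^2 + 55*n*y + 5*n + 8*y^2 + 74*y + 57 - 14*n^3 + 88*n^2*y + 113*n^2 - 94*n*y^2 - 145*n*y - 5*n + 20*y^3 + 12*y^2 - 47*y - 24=-14*n^3 + n^2*(88*y + 70) + n*(-94*y^2 - 90*y) + 20*y^3 + 20*y^2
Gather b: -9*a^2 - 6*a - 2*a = -9*a^2 - 8*a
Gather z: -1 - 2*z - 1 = -2*z - 2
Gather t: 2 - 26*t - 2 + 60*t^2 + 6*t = 60*t^2 - 20*t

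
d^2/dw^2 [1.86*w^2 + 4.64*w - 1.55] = 3.72000000000000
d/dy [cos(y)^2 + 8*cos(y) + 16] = -2*(cos(y) + 4)*sin(y)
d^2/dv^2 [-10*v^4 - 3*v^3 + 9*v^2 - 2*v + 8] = -120*v^2 - 18*v + 18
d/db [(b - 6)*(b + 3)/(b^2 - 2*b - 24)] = 1/(b^2 + 8*b + 16)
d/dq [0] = 0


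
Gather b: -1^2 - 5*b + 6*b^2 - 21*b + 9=6*b^2 - 26*b + 8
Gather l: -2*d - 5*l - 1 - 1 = -2*d - 5*l - 2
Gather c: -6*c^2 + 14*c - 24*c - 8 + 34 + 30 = -6*c^2 - 10*c + 56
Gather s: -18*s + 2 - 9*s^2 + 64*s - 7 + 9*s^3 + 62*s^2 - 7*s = 9*s^3 + 53*s^2 + 39*s - 5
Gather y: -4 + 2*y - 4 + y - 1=3*y - 9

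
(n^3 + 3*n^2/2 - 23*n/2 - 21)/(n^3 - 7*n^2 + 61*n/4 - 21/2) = 2*(n^2 + 5*n + 6)/(2*n^2 - 7*n + 6)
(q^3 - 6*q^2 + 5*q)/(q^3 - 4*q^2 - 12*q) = (-q^2 + 6*q - 5)/(-q^2 + 4*q + 12)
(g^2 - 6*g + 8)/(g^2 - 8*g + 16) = (g - 2)/(g - 4)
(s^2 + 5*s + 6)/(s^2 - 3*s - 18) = (s + 2)/(s - 6)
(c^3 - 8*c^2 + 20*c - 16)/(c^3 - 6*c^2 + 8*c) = (c - 2)/c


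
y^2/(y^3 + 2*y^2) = 1/(y + 2)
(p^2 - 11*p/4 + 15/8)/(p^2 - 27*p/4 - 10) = (-8*p^2 + 22*p - 15)/(2*(-4*p^2 + 27*p + 40))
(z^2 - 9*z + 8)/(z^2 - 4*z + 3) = (z - 8)/(z - 3)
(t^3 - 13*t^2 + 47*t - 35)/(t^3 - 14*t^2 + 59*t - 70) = (t - 1)/(t - 2)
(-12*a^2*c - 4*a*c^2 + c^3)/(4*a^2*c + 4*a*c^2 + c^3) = (-6*a + c)/(2*a + c)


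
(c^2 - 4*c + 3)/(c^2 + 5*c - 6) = (c - 3)/(c + 6)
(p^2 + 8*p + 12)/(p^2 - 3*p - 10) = (p + 6)/(p - 5)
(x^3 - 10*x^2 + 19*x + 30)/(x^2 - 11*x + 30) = x + 1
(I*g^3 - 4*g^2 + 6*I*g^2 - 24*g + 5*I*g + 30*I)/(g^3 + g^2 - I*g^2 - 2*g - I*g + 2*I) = (I*g^2 + g*(-5 + 6*I) - 30)/(g^2 + g - 2)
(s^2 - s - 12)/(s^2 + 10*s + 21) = (s - 4)/(s + 7)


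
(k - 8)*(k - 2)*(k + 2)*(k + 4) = k^4 - 4*k^3 - 36*k^2 + 16*k + 128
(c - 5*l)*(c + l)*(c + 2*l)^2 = c^4 - 17*c^2*l^2 - 36*c*l^3 - 20*l^4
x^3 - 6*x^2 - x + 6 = (x - 6)*(x - 1)*(x + 1)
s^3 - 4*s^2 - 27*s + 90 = (s - 6)*(s - 3)*(s + 5)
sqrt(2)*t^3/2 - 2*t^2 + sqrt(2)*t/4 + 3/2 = (t - 3*sqrt(2)/2)*(t - sqrt(2))*(sqrt(2)*t/2 + 1/2)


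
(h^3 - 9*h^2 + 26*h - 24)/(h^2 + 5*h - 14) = (h^2 - 7*h + 12)/(h + 7)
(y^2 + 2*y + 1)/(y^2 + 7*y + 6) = (y + 1)/(y + 6)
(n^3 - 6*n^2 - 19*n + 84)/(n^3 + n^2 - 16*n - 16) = (n^2 - 10*n + 21)/(n^2 - 3*n - 4)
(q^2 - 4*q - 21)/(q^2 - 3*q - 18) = (q - 7)/(q - 6)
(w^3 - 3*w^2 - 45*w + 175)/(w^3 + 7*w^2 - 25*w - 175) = (w - 5)/(w + 5)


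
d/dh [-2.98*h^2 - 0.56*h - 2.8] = -5.96*h - 0.56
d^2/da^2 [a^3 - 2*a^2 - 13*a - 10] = 6*a - 4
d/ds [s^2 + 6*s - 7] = 2*s + 6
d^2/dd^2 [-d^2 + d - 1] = -2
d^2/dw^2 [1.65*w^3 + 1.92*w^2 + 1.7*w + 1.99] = 9.9*w + 3.84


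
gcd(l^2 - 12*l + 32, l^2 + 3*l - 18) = 1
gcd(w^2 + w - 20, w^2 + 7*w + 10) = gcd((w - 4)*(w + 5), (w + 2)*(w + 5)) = w + 5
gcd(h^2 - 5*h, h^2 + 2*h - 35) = h - 5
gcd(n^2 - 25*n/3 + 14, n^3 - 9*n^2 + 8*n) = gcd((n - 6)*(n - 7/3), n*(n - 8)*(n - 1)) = 1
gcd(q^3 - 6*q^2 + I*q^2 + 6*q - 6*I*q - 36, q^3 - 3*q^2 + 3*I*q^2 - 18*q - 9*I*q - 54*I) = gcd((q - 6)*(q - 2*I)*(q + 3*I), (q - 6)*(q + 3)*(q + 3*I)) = q^2 + q*(-6 + 3*I) - 18*I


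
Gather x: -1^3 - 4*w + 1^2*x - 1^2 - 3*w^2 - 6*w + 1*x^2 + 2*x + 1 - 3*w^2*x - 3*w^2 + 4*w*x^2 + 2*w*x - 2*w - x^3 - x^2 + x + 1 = -6*w^2 + 4*w*x^2 - 12*w - x^3 + x*(-3*w^2 + 2*w + 4)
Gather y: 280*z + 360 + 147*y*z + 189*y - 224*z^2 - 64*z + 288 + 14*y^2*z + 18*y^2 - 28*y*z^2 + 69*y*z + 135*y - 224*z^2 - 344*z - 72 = y^2*(14*z + 18) + y*(-28*z^2 + 216*z + 324) - 448*z^2 - 128*z + 576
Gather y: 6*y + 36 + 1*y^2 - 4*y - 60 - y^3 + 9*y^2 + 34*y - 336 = -y^3 + 10*y^2 + 36*y - 360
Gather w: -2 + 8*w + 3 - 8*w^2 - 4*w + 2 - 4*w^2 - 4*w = 3 - 12*w^2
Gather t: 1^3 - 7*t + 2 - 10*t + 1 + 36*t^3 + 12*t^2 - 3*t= 36*t^3 + 12*t^2 - 20*t + 4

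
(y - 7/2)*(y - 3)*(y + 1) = y^3 - 11*y^2/2 + 4*y + 21/2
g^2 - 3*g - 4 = (g - 4)*(g + 1)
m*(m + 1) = m^2 + m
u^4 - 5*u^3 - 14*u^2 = u^2*(u - 7)*(u + 2)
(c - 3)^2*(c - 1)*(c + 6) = c^4 - c^3 - 27*c^2 + 81*c - 54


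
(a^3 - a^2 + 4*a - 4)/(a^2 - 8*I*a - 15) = (-a^3 + a^2 - 4*a + 4)/(-a^2 + 8*I*a + 15)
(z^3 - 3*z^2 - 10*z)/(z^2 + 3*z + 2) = z*(z - 5)/(z + 1)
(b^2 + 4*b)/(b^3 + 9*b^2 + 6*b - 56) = b/(b^2 + 5*b - 14)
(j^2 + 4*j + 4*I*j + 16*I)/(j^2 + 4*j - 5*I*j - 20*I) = (j + 4*I)/(j - 5*I)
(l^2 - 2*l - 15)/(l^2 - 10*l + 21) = (l^2 - 2*l - 15)/(l^2 - 10*l + 21)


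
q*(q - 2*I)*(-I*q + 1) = -I*q^3 - q^2 - 2*I*q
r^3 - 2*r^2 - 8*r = r*(r - 4)*(r + 2)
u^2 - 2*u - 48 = (u - 8)*(u + 6)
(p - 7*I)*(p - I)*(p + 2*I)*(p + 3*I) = p^4 - 3*I*p^3 + 27*p^2 + 13*I*p + 42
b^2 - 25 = (b - 5)*(b + 5)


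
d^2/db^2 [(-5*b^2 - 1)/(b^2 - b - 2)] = 2*(-5*b^3 - 33*b^2 + 3*b - 23)/(b^6 - 3*b^5 - 3*b^4 + 11*b^3 + 6*b^2 - 12*b - 8)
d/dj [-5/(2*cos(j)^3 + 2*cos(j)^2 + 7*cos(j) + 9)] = 20*(6*sin(j)^2 - 4*cos(j) - 13)*sin(j)/(-4*sin(j)^2 + 17*cos(j) + cos(3*j) + 22)^2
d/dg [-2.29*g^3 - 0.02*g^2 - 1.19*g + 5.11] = -6.87*g^2 - 0.04*g - 1.19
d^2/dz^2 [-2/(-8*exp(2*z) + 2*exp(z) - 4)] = ((1 - 16*exp(z))*(4*exp(2*z) - exp(z) + 2) + 2*(8*exp(z) - 1)^2*exp(z))*exp(z)/(4*exp(2*z) - exp(z) + 2)^3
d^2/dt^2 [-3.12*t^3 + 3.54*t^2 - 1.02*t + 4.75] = 7.08 - 18.72*t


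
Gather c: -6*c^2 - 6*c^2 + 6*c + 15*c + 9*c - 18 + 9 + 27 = -12*c^2 + 30*c + 18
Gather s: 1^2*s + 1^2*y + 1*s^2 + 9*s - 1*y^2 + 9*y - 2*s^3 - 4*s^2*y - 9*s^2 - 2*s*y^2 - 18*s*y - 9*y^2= -2*s^3 + s^2*(-4*y - 8) + s*(-2*y^2 - 18*y + 10) - 10*y^2 + 10*y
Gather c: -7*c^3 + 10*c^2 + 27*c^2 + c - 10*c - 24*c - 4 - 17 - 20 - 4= -7*c^3 + 37*c^2 - 33*c - 45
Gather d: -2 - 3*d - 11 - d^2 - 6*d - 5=-d^2 - 9*d - 18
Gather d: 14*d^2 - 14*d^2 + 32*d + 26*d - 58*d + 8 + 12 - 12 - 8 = 0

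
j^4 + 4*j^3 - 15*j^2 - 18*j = j*(j - 3)*(j + 1)*(j + 6)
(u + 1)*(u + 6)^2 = u^3 + 13*u^2 + 48*u + 36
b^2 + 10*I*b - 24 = (b + 4*I)*(b + 6*I)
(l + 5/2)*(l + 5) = l^2 + 15*l/2 + 25/2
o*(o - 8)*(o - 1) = o^3 - 9*o^2 + 8*o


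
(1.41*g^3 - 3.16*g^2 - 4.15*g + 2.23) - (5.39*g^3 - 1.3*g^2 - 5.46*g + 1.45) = -3.98*g^3 - 1.86*g^2 + 1.31*g + 0.78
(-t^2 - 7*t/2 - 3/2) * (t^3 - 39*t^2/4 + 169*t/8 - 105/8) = -t^5 + 25*t^4/4 + 23*t^3/2 - 739*t^2/16 + 57*t/4 + 315/16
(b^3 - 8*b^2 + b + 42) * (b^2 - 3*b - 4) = b^5 - 11*b^4 + 21*b^3 + 71*b^2 - 130*b - 168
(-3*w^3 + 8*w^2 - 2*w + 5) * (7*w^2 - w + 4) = -21*w^5 + 59*w^4 - 34*w^3 + 69*w^2 - 13*w + 20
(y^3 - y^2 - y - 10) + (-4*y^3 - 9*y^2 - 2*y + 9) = -3*y^3 - 10*y^2 - 3*y - 1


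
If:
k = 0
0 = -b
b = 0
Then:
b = 0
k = 0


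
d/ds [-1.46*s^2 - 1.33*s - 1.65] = -2.92*s - 1.33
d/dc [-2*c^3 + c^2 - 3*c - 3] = -6*c^2 + 2*c - 3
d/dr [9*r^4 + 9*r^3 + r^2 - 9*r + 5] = 36*r^3 + 27*r^2 + 2*r - 9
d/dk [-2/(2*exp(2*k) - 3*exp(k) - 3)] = (8*exp(k) - 6)*exp(k)/(-2*exp(2*k) + 3*exp(k) + 3)^2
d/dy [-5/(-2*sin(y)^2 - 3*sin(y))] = -5*(4*sin(y) + 3)*cos(y)/((2*sin(y) + 3)^2*sin(y)^2)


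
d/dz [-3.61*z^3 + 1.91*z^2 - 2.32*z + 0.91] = -10.83*z^2 + 3.82*z - 2.32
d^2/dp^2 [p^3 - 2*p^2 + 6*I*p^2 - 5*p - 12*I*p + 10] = 6*p - 4 + 12*I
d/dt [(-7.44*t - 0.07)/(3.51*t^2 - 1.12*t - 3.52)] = (26.1144*t^2 + 0.4914*t + 26.1104)/(12.3201*t^4 - 7.8624*t^3 - 23.456*t^2 + 7.8848*t + 12.3904)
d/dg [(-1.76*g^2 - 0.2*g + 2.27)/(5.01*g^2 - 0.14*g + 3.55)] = (1.2484*g^2 - 35.2414*g - 0.3922)/(25.1001*g^4 - 1.4028*g^3 + 35.5906*g^2 - 0.994*g + 12.6025)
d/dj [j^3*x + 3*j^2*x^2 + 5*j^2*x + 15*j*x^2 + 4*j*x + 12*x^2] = x*(3*j^2 + 6*j*x + 10*j + 15*x + 4)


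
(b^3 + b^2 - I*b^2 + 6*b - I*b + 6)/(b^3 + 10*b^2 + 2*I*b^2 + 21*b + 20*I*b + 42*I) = (b^2 + b*(1 - 3*I) - 3*I)/(b^2 + 10*b + 21)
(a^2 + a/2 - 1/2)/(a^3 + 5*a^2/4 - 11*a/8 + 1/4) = 4*(a + 1)/(4*a^2 + 7*a - 2)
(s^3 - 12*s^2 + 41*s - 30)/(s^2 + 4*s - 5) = (s^2 - 11*s + 30)/(s + 5)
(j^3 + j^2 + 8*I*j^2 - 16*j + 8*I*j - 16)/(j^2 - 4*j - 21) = (j^3 + j^2*(1 + 8*I) + 8*j*(-2 + I) - 16)/(j^2 - 4*j - 21)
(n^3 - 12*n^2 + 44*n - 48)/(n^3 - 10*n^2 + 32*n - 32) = (n - 6)/(n - 4)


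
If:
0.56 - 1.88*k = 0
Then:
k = 0.30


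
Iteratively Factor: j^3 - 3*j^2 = (j)*(j^2 - 3*j) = j*(j - 3)*(j)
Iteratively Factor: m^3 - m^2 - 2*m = (m + 1)*(m^2 - 2*m) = (m - 2)*(m + 1)*(m)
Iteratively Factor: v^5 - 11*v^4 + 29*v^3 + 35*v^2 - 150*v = (v - 5)*(v^4 - 6*v^3 - v^2 + 30*v) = (v - 5)^2*(v^3 - v^2 - 6*v) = (v - 5)^2*(v - 3)*(v^2 + 2*v) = v*(v - 5)^2*(v - 3)*(v + 2)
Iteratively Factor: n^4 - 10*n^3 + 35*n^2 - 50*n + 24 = (n - 2)*(n^3 - 8*n^2 + 19*n - 12) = (n - 4)*(n - 2)*(n^2 - 4*n + 3) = (n - 4)*(n - 2)*(n - 1)*(n - 3)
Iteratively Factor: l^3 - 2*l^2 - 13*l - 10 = (l - 5)*(l^2 + 3*l + 2) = (l - 5)*(l + 2)*(l + 1)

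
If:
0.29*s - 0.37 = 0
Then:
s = 1.28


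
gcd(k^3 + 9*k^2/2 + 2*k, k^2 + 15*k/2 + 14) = k + 4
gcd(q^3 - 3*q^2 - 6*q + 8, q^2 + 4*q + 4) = q + 2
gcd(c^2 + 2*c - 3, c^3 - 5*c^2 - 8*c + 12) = c - 1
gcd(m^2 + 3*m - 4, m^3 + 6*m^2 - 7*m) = m - 1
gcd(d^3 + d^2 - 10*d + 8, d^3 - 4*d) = d - 2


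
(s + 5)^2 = s^2 + 10*s + 25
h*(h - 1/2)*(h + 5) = h^3 + 9*h^2/2 - 5*h/2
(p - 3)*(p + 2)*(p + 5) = p^3 + 4*p^2 - 11*p - 30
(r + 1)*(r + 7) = r^2 + 8*r + 7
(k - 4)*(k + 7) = k^2 + 3*k - 28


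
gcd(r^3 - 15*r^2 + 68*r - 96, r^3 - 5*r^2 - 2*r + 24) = r^2 - 7*r + 12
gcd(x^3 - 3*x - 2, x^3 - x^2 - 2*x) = x^2 - x - 2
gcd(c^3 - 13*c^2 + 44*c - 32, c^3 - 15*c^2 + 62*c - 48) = c^2 - 9*c + 8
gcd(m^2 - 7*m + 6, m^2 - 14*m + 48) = m - 6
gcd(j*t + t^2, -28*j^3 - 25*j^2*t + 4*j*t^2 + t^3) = j + t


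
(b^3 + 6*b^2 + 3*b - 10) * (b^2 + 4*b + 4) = b^5 + 10*b^4 + 31*b^3 + 26*b^2 - 28*b - 40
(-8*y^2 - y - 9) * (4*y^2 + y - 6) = -32*y^4 - 12*y^3 + 11*y^2 - 3*y + 54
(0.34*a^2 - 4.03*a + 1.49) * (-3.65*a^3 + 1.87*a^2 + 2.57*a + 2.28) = -1.241*a^5 + 15.3453*a^4 - 12.1008*a^3 - 6.7956*a^2 - 5.3591*a + 3.3972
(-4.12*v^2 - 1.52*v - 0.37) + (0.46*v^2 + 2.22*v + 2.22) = -3.66*v^2 + 0.7*v + 1.85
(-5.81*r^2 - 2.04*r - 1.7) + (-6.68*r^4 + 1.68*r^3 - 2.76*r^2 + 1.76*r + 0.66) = -6.68*r^4 + 1.68*r^3 - 8.57*r^2 - 0.28*r - 1.04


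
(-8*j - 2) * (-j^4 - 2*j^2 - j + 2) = 8*j^5 + 2*j^4 + 16*j^3 + 12*j^2 - 14*j - 4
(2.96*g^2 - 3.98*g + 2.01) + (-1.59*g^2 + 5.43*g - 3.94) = 1.37*g^2 + 1.45*g - 1.93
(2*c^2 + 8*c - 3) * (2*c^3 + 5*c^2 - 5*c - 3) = 4*c^5 + 26*c^4 + 24*c^3 - 61*c^2 - 9*c + 9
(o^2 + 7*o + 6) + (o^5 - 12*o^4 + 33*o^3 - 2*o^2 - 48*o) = o^5 - 12*o^4 + 33*o^3 - o^2 - 41*o + 6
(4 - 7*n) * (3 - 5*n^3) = 35*n^4 - 20*n^3 - 21*n + 12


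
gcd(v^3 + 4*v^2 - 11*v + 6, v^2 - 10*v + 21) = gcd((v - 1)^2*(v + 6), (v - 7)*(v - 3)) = 1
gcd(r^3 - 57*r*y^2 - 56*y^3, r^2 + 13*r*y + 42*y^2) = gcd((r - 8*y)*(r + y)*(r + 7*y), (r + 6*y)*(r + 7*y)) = r + 7*y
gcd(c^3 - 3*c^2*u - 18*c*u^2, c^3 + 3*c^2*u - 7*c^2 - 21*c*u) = c^2 + 3*c*u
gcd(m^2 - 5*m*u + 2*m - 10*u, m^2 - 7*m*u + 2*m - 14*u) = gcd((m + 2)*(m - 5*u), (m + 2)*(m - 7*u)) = m + 2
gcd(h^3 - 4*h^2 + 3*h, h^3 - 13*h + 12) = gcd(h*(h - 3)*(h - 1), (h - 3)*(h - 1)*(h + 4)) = h^2 - 4*h + 3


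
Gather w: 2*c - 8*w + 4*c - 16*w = 6*c - 24*w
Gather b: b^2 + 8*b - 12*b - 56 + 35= b^2 - 4*b - 21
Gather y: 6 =6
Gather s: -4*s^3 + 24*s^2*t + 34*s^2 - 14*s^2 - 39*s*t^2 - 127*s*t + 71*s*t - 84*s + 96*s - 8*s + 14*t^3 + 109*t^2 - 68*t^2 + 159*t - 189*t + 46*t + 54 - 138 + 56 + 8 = -4*s^3 + s^2*(24*t + 20) + s*(-39*t^2 - 56*t + 4) + 14*t^3 + 41*t^2 + 16*t - 20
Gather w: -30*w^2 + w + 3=-30*w^2 + w + 3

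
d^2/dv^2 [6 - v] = 0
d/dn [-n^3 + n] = 1 - 3*n^2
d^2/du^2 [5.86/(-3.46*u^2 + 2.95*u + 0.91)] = (-140.307152*u^2 + 119.62604*u + 5.86*(6.92*u - 2.95)*(13.84*u - 5.9) + 36.901592)/(-3.46*u^2 + 2.95*u + 0.91)^3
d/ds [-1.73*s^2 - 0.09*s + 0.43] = -3.46*s - 0.09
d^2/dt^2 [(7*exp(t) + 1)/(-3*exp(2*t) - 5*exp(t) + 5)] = (-63*exp(4*t) + 69*exp(3*t) - 675*exp(2*t) - 260*exp(t) - 200)*exp(t)/(27*exp(6*t) + 135*exp(5*t) + 90*exp(4*t) - 325*exp(3*t) - 150*exp(2*t) + 375*exp(t) - 125)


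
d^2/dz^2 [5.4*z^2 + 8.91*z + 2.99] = 10.8000000000000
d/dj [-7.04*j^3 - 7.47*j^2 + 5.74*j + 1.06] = -21.12*j^2 - 14.94*j + 5.74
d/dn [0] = 0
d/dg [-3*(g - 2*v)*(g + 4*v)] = -6*g - 6*v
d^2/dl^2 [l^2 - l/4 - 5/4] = 2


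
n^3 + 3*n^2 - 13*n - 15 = (n - 3)*(n + 1)*(n + 5)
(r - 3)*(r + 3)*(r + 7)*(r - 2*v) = r^4 - 2*r^3*v + 7*r^3 - 14*r^2*v - 9*r^2 + 18*r*v - 63*r + 126*v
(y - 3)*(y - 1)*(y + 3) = y^3 - y^2 - 9*y + 9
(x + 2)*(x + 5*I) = x^2 + 2*x + 5*I*x + 10*I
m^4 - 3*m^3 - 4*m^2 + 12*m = m*(m - 3)*(m - 2)*(m + 2)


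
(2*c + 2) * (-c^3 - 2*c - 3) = -2*c^4 - 2*c^3 - 4*c^2 - 10*c - 6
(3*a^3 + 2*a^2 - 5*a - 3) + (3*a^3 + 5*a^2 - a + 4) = 6*a^3 + 7*a^2 - 6*a + 1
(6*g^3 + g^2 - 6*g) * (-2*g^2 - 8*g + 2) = -12*g^5 - 50*g^4 + 16*g^3 + 50*g^2 - 12*g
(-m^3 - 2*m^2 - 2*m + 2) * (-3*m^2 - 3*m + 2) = 3*m^5 + 9*m^4 + 10*m^3 - 4*m^2 - 10*m + 4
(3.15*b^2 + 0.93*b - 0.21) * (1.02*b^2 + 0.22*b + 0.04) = 3.213*b^4 + 1.6416*b^3 + 0.1164*b^2 - 0.00899999999999999*b - 0.0084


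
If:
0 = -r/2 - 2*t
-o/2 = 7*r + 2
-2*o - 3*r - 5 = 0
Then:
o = -58/25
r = -3/25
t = 3/100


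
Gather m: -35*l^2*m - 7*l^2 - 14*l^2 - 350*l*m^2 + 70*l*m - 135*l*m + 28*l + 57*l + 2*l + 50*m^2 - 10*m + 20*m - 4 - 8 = -21*l^2 + 87*l + m^2*(50 - 350*l) + m*(-35*l^2 - 65*l + 10) - 12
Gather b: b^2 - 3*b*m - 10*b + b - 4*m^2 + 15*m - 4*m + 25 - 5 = b^2 + b*(-3*m - 9) - 4*m^2 + 11*m + 20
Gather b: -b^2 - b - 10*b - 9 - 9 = -b^2 - 11*b - 18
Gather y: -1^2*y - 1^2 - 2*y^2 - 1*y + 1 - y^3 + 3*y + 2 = -y^3 - 2*y^2 + y + 2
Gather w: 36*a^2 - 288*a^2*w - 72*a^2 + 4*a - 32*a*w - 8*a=-36*a^2 - 4*a + w*(-288*a^2 - 32*a)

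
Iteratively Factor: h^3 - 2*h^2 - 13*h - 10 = (h - 5)*(h^2 + 3*h + 2) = (h - 5)*(h + 2)*(h + 1)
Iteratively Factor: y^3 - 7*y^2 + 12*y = (y)*(y^2 - 7*y + 12) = y*(y - 3)*(y - 4)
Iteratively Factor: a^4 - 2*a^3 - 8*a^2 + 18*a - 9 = (a - 1)*(a^3 - a^2 - 9*a + 9) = (a - 3)*(a - 1)*(a^2 + 2*a - 3) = (a - 3)*(a - 1)*(a + 3)*(a - 1)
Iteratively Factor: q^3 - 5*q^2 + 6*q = (q - 3)*(q^2 - 2*q) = q*(q - 3)*(q - 2)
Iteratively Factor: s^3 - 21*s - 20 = (s + 4)*(s^2 - 4*s - 5) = (s - 5)*(s + 4)*(s + 1)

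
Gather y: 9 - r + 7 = 16 - r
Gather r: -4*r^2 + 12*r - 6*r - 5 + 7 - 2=-4*r^2 + 6*r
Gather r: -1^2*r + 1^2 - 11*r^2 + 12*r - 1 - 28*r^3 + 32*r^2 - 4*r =-28*r^3 + 21*r^2 + 7*r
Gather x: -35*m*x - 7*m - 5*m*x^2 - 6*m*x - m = -5*m*x^2 - 41*m*x - 8*m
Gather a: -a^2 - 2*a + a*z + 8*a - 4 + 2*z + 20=-a^2 + a*(z + 6) + 2*z + 16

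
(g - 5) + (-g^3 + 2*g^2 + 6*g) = -g^3 + 2*g^2 + 7*g - 5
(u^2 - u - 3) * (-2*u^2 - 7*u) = -2*u^4 - 5*u^3 + 13*u^2 + 21*u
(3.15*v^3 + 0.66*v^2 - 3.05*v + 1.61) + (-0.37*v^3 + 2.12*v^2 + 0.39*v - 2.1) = 2.78*v^3 + 2.78*v^2 - 2.66*v - 0.49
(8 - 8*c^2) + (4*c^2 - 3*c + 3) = -4*c^2 - 3*c + 11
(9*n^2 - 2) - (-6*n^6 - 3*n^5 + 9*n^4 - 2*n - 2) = 6*n^6 + 3*n^5 - 9*n^4 + 9*n^2 + 2*n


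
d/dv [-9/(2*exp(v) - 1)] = 18*exp(v)/(2*exp(v) - 1)^2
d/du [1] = 0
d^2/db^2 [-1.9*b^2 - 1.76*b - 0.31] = -3.80000000000000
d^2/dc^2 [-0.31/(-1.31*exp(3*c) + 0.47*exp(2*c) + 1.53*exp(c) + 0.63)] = (-0.31*(-7.86*exp(2*c) + 1.88*exp(c) + 3.06)*(-3.93*exp(2*c) + 0.94*exp(c) + 1.53)*exp(c) + (-3.6549*exp(2*c) + 0.5828*exp(c) + 0.4743)*(-1.31*exp(3*c) + 0.47*exp(2*c) + 1.53*exp(c) + 0.63))*exp(c)/(-1.31*exp(3*c) + 0.47*exp(2*c) + 1.53*exp(c) + 0.63)^3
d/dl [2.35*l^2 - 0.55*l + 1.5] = 4.7*l - 0.55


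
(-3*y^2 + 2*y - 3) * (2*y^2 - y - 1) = -6*y^4 + 7*y^3 - 5*y^2 + y + 3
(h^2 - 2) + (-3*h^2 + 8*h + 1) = -2*h^2 + 8*h - 1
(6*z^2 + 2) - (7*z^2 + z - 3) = -z^2 - z + 5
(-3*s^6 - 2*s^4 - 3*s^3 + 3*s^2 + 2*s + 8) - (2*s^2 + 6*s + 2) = -3*s^6 - 2*s^4 - 3*s^3 + s^2 - 4*s + 6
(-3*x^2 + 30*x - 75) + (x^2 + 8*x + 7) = -2*x^2 + 38*x - 68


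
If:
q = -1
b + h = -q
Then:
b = 1 - h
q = -1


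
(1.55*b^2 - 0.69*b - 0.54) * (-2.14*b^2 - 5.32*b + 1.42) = -3.317*b^4 - 6.7694*b^3 + 7.0274*b^2 + 1.893*b - 0.7668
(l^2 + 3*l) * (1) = l^2 + 3*l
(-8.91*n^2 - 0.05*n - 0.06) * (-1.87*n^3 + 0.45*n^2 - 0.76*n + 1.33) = 16.6617*n^5 - 3.916*n^4 + 6.8613*n^3 - 11.8393*n^2 - 0.0209*n - 0.0798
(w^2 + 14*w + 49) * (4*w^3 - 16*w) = 4*w^5 + 56*w^4 + 180*w^3 - 224*w^2 - 784*w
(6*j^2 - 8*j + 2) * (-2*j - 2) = -12*j^3 + 4*j^2 + 12*j - 4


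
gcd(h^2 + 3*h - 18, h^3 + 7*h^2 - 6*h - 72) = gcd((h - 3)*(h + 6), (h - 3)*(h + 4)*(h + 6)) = h^2 + 3*h - 18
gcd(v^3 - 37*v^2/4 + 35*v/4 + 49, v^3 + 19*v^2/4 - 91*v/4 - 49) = v^2 - 9*v/4 - 7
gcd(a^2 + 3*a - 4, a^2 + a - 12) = a + 4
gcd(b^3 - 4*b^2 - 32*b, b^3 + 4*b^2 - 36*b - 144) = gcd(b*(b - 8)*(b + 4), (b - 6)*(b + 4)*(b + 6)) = b + 4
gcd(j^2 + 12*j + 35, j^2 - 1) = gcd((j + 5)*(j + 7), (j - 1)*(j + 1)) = 1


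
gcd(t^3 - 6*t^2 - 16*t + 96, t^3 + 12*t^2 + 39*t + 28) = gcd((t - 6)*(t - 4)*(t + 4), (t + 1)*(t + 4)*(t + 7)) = t + 4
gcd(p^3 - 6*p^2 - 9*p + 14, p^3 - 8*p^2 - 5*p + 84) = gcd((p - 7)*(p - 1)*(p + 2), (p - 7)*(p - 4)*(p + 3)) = p - 7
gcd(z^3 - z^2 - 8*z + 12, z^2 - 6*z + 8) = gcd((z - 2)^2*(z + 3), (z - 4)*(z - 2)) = z - 2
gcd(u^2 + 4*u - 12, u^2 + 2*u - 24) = u + 6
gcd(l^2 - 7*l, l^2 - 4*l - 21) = l - 7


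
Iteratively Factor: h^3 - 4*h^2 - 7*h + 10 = (h - 1)*(h^2 - 3*h - 10) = (h - 5)*(h - 1)*(h + 2)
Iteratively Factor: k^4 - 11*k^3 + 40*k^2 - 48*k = (k - 4)*(k^3 - 7*k^2 + 12*k) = k*(k - 4)*(k^2 - 7*k + 12) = k*(k - 4)^2*(k - 3)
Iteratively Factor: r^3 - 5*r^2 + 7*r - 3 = (r - 3)*(r^2 - 2*r + 1) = (r - 3)*(r - 1)*(r - 1)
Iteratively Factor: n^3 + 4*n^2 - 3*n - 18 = (n + 3)*(n^2 + n - 6) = (n + 3)^2*(n - 2)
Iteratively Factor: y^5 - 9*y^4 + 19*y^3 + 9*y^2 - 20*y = (y)*(y^4 - 9*y^3 + 19*y^2 + 9*y - 20) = y*(y + 1)*(y^3 - 10*y^2 + 29*y - 20) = y*(y - 5)*(y + 1)*(y^2 - 5*y + 4) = y*(y - 5)*(y - 1)*(y + 1)*(y - 4)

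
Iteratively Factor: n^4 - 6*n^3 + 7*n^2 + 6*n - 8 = (n - 1)*(n^3 - 5*n^2 + 2*n + 8) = (n - 4)*(n - 1)*(n^2 - n - 2) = (n - 4)*(n - 2)*(n - 1)*(n + 1)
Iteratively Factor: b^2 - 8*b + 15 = (b - 3)*(b - 5)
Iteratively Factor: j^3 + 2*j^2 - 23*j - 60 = (j - 5)*(j^2 + 7*j + 12) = (j - 5)*(j + 3)*(j + 4)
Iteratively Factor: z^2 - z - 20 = (z - 5)*(z + 4)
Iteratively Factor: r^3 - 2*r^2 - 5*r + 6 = (r + 2)*(r^2 - 4*r + 3) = (r - 1)*(r + 2)*(r - 3)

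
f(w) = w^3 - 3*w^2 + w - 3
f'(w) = 3*w^2 - 6*w + 1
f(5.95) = 107.39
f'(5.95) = 71.51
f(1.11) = -4.22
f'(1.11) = -1.96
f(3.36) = 4.42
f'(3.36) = 14.71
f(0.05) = -2.96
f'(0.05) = 0.71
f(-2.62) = -44.20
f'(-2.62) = 37.31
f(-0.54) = -4.57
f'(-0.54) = 5.11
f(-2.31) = -33.64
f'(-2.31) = 30.87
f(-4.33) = -144.76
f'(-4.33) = 83.23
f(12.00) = 1305.00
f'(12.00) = 361.00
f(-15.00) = -4068.00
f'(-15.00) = 766.00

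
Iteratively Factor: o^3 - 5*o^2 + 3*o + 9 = (o + 1)*(o^2 - 6*o + 9) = (o - 3)*(o + 1)*(o - 3)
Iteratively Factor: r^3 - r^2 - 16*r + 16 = (r - 1)*(r^2 - 16) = (r - 4)*(r - 1)*(r + 4)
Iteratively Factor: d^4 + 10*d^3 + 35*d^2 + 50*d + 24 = (d + 4)*(d^3 + 6*d^2 + 11*d + 6) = (d + 2)*(d + 4)*(d^2 + 4*d + 3) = (d + 1)*(d + 2)*(d + 4)*(d + 3)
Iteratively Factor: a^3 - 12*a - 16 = (a + 2)*(a^2 - 2*a - 8) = (a + 2)^2*(a - 4)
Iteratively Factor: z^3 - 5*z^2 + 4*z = (z - 1)*(z^2 - 4*z) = z*(z - 1)*(z - 4)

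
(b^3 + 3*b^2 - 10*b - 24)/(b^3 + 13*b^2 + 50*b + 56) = (b - 3)/(b + 7)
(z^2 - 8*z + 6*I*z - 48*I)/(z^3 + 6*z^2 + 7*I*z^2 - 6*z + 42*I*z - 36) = (z - 8)/(z^2 + z*(6 + I) + 6*I)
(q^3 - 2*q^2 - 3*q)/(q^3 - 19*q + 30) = q*(q + 1)/(q^2 + 3*q - 10)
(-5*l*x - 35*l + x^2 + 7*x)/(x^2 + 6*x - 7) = (-5*l + x)/(x - 1)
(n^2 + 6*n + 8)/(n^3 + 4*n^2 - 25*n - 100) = (n + 2)/(n^2 - 25)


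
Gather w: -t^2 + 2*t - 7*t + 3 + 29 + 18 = -t^2 - 5*t + 50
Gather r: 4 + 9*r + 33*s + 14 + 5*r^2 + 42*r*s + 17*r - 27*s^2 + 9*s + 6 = 5*r^2 + r*(42*s + 26) - 27*s^2 + 42*s + 24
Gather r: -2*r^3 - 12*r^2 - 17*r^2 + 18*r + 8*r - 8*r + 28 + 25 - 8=-2*r^3 - 29*r^2 + 18*r + 45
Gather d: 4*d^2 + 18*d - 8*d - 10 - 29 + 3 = 4*d^2 + 10*d - 36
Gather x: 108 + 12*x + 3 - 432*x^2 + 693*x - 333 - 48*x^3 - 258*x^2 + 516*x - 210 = -48*x^3 - 690*x^2 + 1221*x - 432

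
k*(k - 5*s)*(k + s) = k^3 - 4*k^2*s - 5*k*s^2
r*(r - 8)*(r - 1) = r^3 - 9*r^2 + 8*r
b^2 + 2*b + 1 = (b + 1)^2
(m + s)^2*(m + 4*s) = m^3 + 6*m^2*s + 9*m*s^2 + 4*s^3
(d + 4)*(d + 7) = d^2 + 11*d + 28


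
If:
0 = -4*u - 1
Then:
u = -1/4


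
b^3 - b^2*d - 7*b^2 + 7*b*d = b*(b - 7)*(b - d)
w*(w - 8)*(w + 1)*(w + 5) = w^4 - 2*w^3 - 43*w^2 - 40*w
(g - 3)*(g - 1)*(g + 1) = g^3 - 3*g^2 - g + 3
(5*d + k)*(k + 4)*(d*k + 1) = 5*d^2*k^2 + 20*d^2*k + d*k^3 + 4*d*k^2 + 5*d*k + 20*d + k^2 + 4*k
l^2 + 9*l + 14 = (l + 2)*(l + 7)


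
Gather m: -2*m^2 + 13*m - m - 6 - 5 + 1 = -2*m^2 + 12*m - 10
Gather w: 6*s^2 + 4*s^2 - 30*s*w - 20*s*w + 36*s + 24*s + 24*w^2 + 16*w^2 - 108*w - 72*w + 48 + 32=10*s^2 + 60*s + 40*w^2 + w*(-50*s - 180) + 80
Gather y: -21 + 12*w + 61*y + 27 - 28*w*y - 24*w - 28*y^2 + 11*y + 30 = -12*w - 28*y^2 + y*(72 - 28*w) + 36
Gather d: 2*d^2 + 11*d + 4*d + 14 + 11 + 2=2*d^2 + 15*d + 27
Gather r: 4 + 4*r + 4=4*r + 8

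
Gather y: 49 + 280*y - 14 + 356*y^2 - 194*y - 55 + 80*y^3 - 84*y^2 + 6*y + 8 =80*y^3 + 272*y^2 + 92*y - 12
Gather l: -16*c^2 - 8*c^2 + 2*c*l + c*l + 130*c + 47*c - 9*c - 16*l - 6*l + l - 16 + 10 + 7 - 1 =-24*c^2 + 168*c + l*(3*c - 21)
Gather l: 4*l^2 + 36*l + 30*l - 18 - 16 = 4*l^2 + 66*l - 34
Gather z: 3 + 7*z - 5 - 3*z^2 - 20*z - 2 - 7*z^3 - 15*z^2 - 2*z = -7*z^3 - 18*z^2 - 15*z - 4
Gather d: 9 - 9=0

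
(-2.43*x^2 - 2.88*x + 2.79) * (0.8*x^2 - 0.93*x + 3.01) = -1.944*x^4 - 0.0440999999999994*x^3 - 2.4039*x^2 - 11.2635*x + 8.3979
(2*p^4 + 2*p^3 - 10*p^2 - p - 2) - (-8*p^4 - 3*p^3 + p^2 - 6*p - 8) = 10*p^4 + 5*p^3 - 11*p^2 + 5*p + 6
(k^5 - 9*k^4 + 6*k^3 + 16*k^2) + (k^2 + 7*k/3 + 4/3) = k^5 - 9*k^4 + 6*k^3 + 17*k^2 + 7*k/3 + 4/3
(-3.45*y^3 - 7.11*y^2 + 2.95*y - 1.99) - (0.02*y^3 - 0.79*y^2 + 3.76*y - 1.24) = -3.47*y^3 - 6.32*y^2 - 0.81*y - 0.75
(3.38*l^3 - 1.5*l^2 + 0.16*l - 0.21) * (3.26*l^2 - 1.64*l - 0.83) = 11.0188*l^5 - 10.4332*l^4 + 0.1762*l^3 + 0.298*l^2 + 0.2116*l + 0.1743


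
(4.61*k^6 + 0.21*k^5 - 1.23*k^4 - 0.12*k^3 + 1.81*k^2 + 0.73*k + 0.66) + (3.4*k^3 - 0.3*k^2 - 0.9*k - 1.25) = 4.61*k^6 + 0.21*k^5 - 1.23*k^4 + 3.28*k^3 + 1.51*k^2 - 0.17*k - 0.59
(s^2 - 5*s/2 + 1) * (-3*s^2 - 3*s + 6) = -3*s^4 + 9*s^3/2 + 21*s^2/2 - 18*s + 6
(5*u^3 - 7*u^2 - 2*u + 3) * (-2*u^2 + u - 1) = -10*u^5 + 19*u^4 - 8*u^3 - u^2 + 5*u - 3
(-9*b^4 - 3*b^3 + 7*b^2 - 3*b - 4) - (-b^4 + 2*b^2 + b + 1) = -8*b^4 - 3*b^3 + 5*b^2 - 4*b - 5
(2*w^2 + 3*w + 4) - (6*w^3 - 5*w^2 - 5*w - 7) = -6*w^3 + 7*w^2 + 8*w + 11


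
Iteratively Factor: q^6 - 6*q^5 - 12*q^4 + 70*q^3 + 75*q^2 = (q + 1)*(q^5 - 7*q^4 - 5*q^3 + 75*q^2) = (q - 5)*(q + 1)*(q^4 - 2*q^3 - 15*q^2) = (q - 5)^2*(q + 1)*(q^3 + 3*q^2) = q*(q - 5)^2*(q + 1)*(q^2 + 3*q) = q*(q - 5)^2*(q + 1)*(q + 3)*(q)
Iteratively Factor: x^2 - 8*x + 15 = (x - 3)*(x - 5)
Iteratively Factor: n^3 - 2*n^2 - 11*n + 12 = (n - 4)*(n^2 + 2*n - 3) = (n - 4)*(n - 1)*(n + 3)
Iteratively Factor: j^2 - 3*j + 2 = (j - 1)*(j - 2)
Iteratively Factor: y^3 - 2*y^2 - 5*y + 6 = (y + 2)*(y^2 - 4*y + 3) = (y - 3)*(y + 2)*(y - 1)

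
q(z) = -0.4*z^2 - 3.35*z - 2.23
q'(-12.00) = 6.25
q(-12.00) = -19.63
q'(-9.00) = 3.85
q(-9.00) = -4.48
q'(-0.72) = -2.77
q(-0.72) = -0.03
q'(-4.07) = -0.09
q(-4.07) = 4.78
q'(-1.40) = -2.23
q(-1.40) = 1.68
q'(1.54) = -4.58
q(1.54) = -8.34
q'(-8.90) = 3.77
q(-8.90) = -4.10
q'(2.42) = -5.29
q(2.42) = -12.68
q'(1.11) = -4.24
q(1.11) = -6.44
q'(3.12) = -5.85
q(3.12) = -16.58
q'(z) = -0.8*z - 3.35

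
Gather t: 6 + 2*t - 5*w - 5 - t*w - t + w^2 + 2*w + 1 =t*(1 - w) + w^2 - 3*w + 2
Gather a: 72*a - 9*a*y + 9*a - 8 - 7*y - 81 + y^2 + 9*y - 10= a*(81 - 9*y) + y^2 + 2*y - 99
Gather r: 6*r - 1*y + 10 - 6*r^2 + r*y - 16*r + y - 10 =-6*r^2 + r*(y - 10)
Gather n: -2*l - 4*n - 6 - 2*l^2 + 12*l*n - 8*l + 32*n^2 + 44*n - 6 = -2*l^2 - 10*l + 32*n^2 + n*(12*l + 40) - 12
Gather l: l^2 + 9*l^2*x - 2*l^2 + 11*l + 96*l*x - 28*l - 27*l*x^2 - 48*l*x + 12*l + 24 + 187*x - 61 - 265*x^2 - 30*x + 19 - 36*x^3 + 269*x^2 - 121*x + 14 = l^2*(9*x - 1) + l*(-27*x^2 + 48*x - 5) - 36*x^3 + 4*x^2 + 36*x - 4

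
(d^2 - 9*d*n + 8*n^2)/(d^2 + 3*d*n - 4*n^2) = (d - 8*n)/(d + 4*n)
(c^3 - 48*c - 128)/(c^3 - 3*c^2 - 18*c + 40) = (c^2 - 4*c - 32)/(c^2 - 7*c + 10)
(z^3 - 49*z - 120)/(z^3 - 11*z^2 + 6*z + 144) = (z + 5)/(z - 6)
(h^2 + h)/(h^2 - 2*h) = (h + 1)/(h - 2)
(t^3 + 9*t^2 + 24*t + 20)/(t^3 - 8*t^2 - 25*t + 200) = (t^2 + 4*t + 4)/(t^2 - 13*t + 40)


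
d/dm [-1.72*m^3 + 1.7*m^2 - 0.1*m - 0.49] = -5.16*m^2 + 3.4*m - 0.1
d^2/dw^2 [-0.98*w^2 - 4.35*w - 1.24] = -1.96000000000000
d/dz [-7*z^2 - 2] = -14*z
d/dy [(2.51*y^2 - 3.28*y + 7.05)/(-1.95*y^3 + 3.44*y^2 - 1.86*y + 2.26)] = (4.8945*y^4 - 12.792*y^3 + 47.8571*y^2 - 37.1588*y + 5.7002)/(3.8025*y^6 - 13.416*y^5 + 19.0876*y^4 - 21.6108*y^3 + 19.0084*y^2 - 8.4072*y + 5.1076)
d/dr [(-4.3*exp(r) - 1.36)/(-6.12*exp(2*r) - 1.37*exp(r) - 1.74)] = (-26.316*exp(2*r) - 16.6464*exp(r) + 5.6188)*exp(r)/(37.4544*exp(4*r) + 16.7688*exp(3*r) + 23.1745*exp(2*r) + 4.7676*exp(r) + 3.0276)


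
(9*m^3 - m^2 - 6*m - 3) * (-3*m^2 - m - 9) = -27*m^5 - 6*m^4 - 62*m^3 + 24*m^2 + 57*m + 27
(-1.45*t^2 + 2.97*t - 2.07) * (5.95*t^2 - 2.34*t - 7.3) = -8.6275*t^4 + 21.0645*t^3 - 8.6813*t^2 - 16.8372*t + 15.111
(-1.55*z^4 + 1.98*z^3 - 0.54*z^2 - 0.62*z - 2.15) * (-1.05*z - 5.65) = 1.6275*z^5 + 6.6785*z^4 - 10.62*z^3 + 3.702*z^2 + 5.7605*z + 12.1475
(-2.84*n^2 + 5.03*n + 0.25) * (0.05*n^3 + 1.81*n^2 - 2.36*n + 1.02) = -0.142*n^5 - 4.8889*n^4 + 15.8192*n^3 - 14.3151*n^2 + 4.5406*n + 0.255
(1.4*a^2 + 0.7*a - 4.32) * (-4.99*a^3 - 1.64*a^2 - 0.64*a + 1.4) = -6.986*a^5 - 5.789*a^4 + 19.5128*a^3 + 8.5968*a^2 + 3.7448*a - 6.048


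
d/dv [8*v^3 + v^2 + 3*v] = 24*v^2 + 2*v + 3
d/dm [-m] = -1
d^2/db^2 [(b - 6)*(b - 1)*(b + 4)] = 6*b - 6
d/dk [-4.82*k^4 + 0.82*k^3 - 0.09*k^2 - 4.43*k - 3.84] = -19.28*k^3 + 2.46*k^2 - 0.18*k - 4.43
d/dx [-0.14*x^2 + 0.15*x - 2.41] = 0.15 - 0.28*x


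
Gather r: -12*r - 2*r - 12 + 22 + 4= 14 - 14*r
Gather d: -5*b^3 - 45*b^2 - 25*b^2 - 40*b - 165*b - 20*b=-5*b^3 - 70*b^2 - 225*b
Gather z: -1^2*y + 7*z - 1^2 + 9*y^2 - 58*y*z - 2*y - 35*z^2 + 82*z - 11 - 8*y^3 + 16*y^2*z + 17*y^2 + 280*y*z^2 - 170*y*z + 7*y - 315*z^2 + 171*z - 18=-8*y^3 + 26*y^2 + 4*y + z^2*(280*y - 350) + z*(16*y^2 - 228*y + 260) - 30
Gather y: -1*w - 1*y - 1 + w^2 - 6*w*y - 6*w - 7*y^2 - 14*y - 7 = w^2 - 7*w - 7*y^2 + y*(-6*w - 15) - 8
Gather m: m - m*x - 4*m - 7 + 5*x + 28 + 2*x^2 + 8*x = m*(-x - 3) + 2*x^2 + 13*x + 21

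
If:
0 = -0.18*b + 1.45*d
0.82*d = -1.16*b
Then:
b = 0.00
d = 0.00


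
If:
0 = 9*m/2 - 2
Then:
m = 4/9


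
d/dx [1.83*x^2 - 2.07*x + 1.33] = 3.66*x - 2.07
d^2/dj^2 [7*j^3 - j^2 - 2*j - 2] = 42*j - 2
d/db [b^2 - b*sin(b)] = -b*cos(b) + 2*b - sin(b)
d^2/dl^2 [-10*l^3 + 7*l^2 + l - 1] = 14 - 60*l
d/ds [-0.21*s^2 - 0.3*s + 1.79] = -0.42*s - 0.3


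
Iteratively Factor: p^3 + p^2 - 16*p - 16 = (p - 4)*(p^2 + 5*p + 4) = (p - 4)*(p + 4)*(p + 1)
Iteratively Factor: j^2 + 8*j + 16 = (j + 4)*(j + 4)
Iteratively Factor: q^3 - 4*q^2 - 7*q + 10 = (q + 2)*(q^2 - 6*q + 5) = (q - 1)*(q + 2)*(q - 5)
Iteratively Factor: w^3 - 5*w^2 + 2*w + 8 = (w - 4)*(w^2 - w - 2) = (w - 4)*(w - 2)*(w + 1)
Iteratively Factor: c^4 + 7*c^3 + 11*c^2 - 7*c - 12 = (c + 1)*(c^3 + 6*c^2 + 5*c - 12) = (c + 1)*(c + 3)*(c^2 + 3*c - 4) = (c + 1)*(c + 3)*(c + 4)*(c - 1)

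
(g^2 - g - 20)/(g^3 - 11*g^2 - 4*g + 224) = (g - 5)/(g^2 - 15*g + 56)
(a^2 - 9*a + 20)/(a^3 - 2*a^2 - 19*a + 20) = (a - 4)/(a^2 + 3*a - 4)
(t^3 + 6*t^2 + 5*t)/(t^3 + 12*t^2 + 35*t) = (t + 1)/(t + 7)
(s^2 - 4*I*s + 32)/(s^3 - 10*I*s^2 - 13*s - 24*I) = (s + 4*I)/(s^2 - 2*I*s + 3)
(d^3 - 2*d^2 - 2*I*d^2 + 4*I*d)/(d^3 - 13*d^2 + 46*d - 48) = d*(d - 2*I)/(d^2 - 11*d + 24)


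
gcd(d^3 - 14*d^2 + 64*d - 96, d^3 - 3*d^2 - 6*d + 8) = d - 4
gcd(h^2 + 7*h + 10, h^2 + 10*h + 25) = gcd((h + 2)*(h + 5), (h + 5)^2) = h + 5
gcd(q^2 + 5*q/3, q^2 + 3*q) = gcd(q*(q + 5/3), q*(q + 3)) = q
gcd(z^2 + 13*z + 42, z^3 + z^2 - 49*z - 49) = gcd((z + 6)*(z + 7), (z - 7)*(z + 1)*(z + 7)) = z + 7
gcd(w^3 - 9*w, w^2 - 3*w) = w^2 - 3*w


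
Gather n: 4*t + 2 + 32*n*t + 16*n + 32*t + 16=n*(32*t + 16) + 36*t + 18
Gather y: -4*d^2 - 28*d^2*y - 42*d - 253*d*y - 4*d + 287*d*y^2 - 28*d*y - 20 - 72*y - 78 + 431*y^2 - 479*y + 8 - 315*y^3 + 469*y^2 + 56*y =-4*d^2 - 46*d - 315*y^3 + y^2*(287*d + 900) + y*(-28*d^2 - 281*d - 495) - 90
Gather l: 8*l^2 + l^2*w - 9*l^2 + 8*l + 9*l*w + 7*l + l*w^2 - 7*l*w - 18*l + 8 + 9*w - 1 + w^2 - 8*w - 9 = l^2*(w - 1) + l*(w^2 + 2*w - 3) + w^2 + w - 2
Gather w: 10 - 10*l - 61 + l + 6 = -9*l - 45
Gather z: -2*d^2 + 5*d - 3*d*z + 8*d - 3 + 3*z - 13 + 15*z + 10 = -2*d^2 + 13*d + z*(18 - 3*d) - 6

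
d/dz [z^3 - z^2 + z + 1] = 3*z^2 - 2*z + 1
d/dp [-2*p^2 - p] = -4*p - 1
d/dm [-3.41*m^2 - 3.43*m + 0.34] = -6.82*m - 3.43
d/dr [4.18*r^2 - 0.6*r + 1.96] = 8.36*r - 0.6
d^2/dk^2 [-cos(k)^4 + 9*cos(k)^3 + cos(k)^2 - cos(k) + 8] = -23*cos(k)/4 + 4*cos(2*k)^2 - 81*cos(3*k)/4 - 2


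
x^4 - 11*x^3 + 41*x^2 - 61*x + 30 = (x - 5)*(x - 3)*(x - 2)*(x - 1)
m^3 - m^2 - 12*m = m*(m - 4)*(m + 3)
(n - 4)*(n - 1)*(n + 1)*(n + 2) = n^4 - 2*n^3 - 9*n^2 + 2*n + 8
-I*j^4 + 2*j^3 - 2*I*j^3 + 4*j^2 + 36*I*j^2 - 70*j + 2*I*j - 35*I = (j - 5)*(j + 7)*(j + I)*(-I*j + 1)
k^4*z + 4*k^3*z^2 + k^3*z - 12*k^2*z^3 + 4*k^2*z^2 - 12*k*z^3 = k*(k - 2*z)*(k + 6*z)*(k*z + z)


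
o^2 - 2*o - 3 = (o - 3)*(o + 1)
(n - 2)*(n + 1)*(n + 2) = n^3 + n^2 - 4*n - 4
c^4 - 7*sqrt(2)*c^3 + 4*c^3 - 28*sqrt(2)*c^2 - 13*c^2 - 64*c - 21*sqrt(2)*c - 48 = (c + 1)*(c + 3)*(c - 8*sqrt(2))*(c + sqrt(2))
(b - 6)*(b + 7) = b^2 + b - 42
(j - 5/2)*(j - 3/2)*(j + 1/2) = j^3 - 7*j^2/2 + 7*j/4 + 15/8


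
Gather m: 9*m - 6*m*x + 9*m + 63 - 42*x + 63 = m*(18 - 6*x) - 42*x + 126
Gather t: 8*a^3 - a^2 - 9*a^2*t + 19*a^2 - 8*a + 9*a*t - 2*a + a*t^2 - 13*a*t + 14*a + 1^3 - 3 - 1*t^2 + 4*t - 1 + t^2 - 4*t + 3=8*a^3 + 18*a^2 + a*t^2 + 4*a + t*(-9*a^2 - 4*a)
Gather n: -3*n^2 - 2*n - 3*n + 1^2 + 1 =-3*n^2 - 5*n + 2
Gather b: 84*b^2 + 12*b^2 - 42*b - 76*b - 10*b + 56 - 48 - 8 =96*b^2 - 128*b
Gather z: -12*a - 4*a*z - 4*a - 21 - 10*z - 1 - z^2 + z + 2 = -16*a - z^2 + z*(-4*a - 9) - 20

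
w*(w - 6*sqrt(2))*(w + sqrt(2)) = w^3 - 5*sqrt(2)*w^2 - 12*w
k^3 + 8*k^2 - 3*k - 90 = (k - 3)*(k + 5)*(k + 6)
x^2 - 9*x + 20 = (x - 5)*(x - 4)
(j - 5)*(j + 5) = j^2 - 25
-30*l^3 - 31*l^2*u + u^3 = (-6*l + u)*(l + u)*(5*l + u)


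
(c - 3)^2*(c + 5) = c^3 - c^2 - 21*c + 45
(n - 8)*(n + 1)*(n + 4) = n^3 - 3*n^2 - 36*n - 32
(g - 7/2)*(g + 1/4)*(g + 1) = g^3 - 9*g^2/4 - 33*g/8 - 7/8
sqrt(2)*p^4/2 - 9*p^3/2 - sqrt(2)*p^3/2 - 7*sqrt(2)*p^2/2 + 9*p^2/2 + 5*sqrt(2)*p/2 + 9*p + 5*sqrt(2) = (p - 2)*(p - 5*sqrt(2))*(p + sqrt(2)/2)*(sqrt(2)*p/2 + sqrt(2)/2)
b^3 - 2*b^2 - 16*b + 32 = (b - 4)*(b - 2)*(b + 4)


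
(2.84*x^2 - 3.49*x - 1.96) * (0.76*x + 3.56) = 2.1584*x^3 + 7.458*x^2 - 13.914*x - 6.9776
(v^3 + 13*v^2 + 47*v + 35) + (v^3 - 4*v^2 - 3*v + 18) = 2*v^3 + 9*v^2 + 44*v + 53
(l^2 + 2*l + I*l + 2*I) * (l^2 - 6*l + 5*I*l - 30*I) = l^4 - 4*l^3 + 6*I*l^3 - 17*l^2 - 24*I*l^2 + 20*l - 72*I*l + 60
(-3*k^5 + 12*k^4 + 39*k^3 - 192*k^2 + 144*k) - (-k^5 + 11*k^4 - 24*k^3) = -2*k^5 + k^4 + 63*k^3 - 192*k^2 + 144*k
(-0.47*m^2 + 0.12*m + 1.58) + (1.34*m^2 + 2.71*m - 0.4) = 0.87*m^2 + 2.83*m + 1.18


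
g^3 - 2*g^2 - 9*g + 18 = (g - 3)*(g - 2)*(g + 3)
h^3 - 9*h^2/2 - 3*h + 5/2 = (h - 5)*(h - 1/2)*(h + 1)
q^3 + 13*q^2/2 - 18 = (q - 3/2)*(q + 2)*(q + 6)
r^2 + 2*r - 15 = (r - 3)*(r + 5)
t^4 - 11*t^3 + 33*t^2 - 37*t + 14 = (t - 7)*(t - 2)*(t - 1)^2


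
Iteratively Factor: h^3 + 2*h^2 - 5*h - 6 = (h + 1)*(h^2 + h - 6) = (h + 1)*(h + 3)*(h - 2)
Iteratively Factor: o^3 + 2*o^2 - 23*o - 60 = (o + 4)*(o^2 - 2*o - 15) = (o + 3)*(o + 4)*(o - 5)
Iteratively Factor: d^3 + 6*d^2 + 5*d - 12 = (d + 4)*(d^2 + 2*d - 3) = (d + 3)*(d + 4)*(d - 1)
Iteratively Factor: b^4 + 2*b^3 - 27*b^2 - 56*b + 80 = (b - 1)*(b^3 + 3*b^2 - 24*b - 80) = (b - 1)*(b + 4)*(b^2 - b - 20) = (b - 5)*(b - 1)*(b + 4)*(b + 4)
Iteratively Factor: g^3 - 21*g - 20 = (g + 1)*(g^2 - g - 20) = (g + 1)*(g + 4)*(g - 5)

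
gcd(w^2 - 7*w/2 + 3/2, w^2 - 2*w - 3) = w - 3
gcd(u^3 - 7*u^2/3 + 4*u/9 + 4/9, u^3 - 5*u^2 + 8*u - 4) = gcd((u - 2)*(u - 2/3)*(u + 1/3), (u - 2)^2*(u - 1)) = u - 2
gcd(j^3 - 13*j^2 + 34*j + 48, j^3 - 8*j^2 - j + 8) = j^2 - 7*j - 8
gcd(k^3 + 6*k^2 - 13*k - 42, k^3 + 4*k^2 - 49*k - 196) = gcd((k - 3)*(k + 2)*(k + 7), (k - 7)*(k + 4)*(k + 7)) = k + 7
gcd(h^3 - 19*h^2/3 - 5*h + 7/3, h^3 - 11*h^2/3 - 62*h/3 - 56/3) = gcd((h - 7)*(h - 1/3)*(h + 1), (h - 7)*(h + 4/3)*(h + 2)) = h - 7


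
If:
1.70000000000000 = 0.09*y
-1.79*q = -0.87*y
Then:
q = 9.18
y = 18.89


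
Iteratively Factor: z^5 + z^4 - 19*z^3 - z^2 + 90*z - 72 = (z - 1)*(z^4 + 2*z^3 - 17*z^2 - 18*z + 72) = (z - 2)*(z - 1)*(z^3 + 4*z^2 - 9*z - 36) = (z - 3)*(z - 2)*(z - 1)*(z^2 + 7*z + 12) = (z - 3)*(z - 2)*(z - 1)*(z + 4)*(z + 3)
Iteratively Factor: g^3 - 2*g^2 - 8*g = (g - 4)*(g^2 + 2*g) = g*(g - 4)*(g + 2)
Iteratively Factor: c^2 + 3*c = (c)*(c + 3)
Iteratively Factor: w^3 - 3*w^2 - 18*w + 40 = (w - 2)*(w^2 - w - 20) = (w - 5)*(w - 2)*(w + 4)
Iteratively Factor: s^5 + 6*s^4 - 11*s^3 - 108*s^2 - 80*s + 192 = (s - 1)*(s^4 + 7*s^3 - 4*s^2 - 112*s - 192) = (s - 1)*(s + 4)*(s^3 + 3*s^2 - 16*s - 48) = (s - 4)*(s - 1)*(s + 4)*(s^2 + 7*s + 12) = (s - 4)*(s - 1)*(s + 3)*(s + 4)*(s + 4)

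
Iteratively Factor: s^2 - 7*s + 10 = (s - 2)*(s - 5)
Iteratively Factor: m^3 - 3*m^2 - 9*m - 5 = (m + 1)*(m^2 - 4*m - 5) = (m + 1)^2*(m - 5)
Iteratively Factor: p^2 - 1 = (p + 1)*(p - 1)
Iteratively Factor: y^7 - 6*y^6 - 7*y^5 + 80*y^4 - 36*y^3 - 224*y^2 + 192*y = (y - 2)*(y^6 - 4*y^5 - 15*y^4 + 50*y^3 + 64*y^2 - 96*y) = (y - 4)*(y - 2)*(y^5 - 15*y^3 - 10*y^2 + 24*y) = (y - 4)^2*(y - 2)*(y^4 + 4*y^3 + y^2 - 6*y) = (y - 4)^2*(y - 2)*(y + 3)*(y^3 + y^2 - 2*y) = (y - 4)^2*(y - 2)*(y + 2)*(y + 3)*(y^2 - y) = (y - 4)^2*(y - 2)*(y - 1)*(y + 2)*(y + 3)*(y)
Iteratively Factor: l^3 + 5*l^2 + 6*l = (l)*(l^2 + 5*l + 6) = l*(l + 2)*(l + 3)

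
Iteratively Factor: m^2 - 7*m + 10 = (m - 5)*(m - 2)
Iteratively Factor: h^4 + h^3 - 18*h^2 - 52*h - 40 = (h - 5)*(h^3 + 6*h^2 + 12*h + 8) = (h - 5)*(h + 2)*(h^2 + 4*h + 4) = (h - 5)*(h + 2)^2*(h + 2)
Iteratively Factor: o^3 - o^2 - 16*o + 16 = (o - 4)*(o^2 + 3*o - 4) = (o - 4)*(o + 4)*(o - 1)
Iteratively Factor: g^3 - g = (g - 1)*(g^2 + g) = g*(g - 1)*(g + 1)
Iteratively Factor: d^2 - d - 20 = (d - 5)*(d + 4)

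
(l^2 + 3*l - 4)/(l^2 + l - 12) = (l - 1)/(l - 3)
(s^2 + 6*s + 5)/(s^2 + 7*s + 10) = (s + 1)/(s + 2)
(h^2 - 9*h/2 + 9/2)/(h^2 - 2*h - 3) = (h - 3/2)/(h + 1)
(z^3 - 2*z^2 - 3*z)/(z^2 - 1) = z*(z - 3)/(z - 1)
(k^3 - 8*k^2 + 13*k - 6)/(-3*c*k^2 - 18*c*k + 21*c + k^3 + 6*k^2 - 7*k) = (-k^2 + 7*k - 6)/(3*c*k + 21*c - k^2 - 7*k)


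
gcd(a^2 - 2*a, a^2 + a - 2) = 1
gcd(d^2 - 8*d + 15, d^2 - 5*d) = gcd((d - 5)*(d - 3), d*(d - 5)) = d - 5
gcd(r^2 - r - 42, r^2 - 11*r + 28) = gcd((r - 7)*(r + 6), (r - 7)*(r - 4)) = r - 7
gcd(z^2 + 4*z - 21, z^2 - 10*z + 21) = z - 3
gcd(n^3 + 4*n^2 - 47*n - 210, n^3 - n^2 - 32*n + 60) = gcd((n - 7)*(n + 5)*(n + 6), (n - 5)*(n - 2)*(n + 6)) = n + 6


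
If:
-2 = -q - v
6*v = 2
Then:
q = 5/3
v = 1/3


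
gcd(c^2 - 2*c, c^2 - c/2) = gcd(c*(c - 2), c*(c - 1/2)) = c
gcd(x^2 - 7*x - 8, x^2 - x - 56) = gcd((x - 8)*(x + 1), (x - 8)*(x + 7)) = x - 8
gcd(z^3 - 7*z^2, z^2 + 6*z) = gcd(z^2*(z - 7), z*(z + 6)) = z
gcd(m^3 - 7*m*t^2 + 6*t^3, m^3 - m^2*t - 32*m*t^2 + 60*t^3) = -m + 2*t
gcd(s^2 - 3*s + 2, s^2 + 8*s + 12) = 1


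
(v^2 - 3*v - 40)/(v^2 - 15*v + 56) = (v + 5)/(v - 7)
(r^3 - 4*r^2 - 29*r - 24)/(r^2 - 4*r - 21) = (r^2 - 7*r - 8)/(r - 7)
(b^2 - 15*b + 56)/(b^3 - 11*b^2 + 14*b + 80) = (b - 7)/(b^2 - 3*b - 10)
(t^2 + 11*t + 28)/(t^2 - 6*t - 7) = (t^2 + 11*t + 28)/(t^2 - 6*t - 7)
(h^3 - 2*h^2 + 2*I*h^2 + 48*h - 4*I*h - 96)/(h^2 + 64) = (h^2 + h*(-2 - 6*I) + 12*I)/(h - 8*I)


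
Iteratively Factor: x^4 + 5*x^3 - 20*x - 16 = (x - 2)*(x^3 + 7*x^2 + 14*x + 8) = (x - 2)*(x + 2)*(x^2 + 5*x + 4) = (x - 2)*(x + 1)*(x + 2)*(x + 4)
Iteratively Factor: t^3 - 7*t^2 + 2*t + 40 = (t - 5)*(t^2 - 2*t - 8) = (t - 5)*(t - 4)*(t + 2)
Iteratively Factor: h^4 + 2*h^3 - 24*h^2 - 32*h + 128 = (h - 4)*(h^3 + 6*h^2 - 32) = (h - 4)*(h - 2)*(h^2 + 8*h + 16) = (h - 4)*(h - 2)*(h + 4)*(h + 4)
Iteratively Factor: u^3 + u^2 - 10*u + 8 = (u - 2)*(u^2 + 3*u - 4) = (u - 2)*(u - 1)*(u + 4)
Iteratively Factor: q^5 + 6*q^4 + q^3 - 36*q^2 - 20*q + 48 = (q - 2)*(q^4 + 8*q^3 + 17*q^2 - 2*q - 24) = (q - 2)*(q - 1)*(q^3 + 9*q^2 + 26*q + 24) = (q - 2)*(q - 1)*(q + 2)*(q^2 + 7*q + 12) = (q - 2)*(q - 1)*(q + 2)*(q + 3)*(q + 4)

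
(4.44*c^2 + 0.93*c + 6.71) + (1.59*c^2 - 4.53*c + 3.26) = 6.03*c^2 - 3.6*c + 9.97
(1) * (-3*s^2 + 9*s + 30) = -3*s^2 + 9*s + 30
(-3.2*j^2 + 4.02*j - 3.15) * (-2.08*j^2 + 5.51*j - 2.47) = 6.656*j^4 - 25.9936*j^3 + 36.6062*j^2 - 27.2859*j + 7.7805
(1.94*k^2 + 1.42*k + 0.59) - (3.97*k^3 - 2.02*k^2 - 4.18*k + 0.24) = -3.97*k^3 + 3.96*k^2 + 5.6*k + 0.35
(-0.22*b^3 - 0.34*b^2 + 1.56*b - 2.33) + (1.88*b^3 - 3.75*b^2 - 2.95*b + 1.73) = 1.66*b^3 - 4.09*b^2 - 1.39*b - 0.6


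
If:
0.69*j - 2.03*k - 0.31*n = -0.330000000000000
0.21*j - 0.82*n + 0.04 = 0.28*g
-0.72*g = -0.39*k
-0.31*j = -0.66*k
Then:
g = 0.25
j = 1.00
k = 0.47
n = 0.22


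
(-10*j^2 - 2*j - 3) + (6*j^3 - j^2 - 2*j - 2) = 6*j^3 - 11*j^2 - 4*j - 5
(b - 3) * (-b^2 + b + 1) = -b^3 + 4*b^2 - 2*b - 3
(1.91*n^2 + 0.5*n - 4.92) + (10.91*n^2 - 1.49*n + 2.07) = 12.82*n^2 - 0.99*n - 2.85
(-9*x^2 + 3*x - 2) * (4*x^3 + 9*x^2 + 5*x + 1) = -36*x^5 - 69*x^4 - 26*x^3 - 12*x^2 - 7*x - 2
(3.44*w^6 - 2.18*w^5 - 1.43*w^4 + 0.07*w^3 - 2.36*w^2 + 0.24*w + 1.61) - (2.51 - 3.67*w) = 3.44*w^6 - 2.18*w^5 - 1.43*w^4 + 0.07*w^3 - 2.36*w^2 + 3.91*w - 0.9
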